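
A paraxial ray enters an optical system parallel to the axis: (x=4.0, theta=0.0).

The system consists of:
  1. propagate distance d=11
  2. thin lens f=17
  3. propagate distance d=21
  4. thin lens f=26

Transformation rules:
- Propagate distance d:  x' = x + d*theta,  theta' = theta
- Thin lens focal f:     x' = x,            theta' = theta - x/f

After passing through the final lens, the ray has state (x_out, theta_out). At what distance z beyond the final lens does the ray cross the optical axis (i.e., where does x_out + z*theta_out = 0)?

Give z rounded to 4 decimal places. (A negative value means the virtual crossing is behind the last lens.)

Answer: -4.7273

Derivation:
Initial: x=4.0000 theta=0.0000
After 1 (propagate distance d=11): x=4.0000 theta=0.0000
After 2 (thin lens f=17): x=4.0000 theta=-4/17 (≈-0.2353)
After 3 (propagate distance d=21): x=-16/17 (≈-0.9412) theta=-4/17 (≈-0.2353)
After 4 (thin lens f=26): x=-16/17 (≈-0.9412) theta=-44/221 (≈-0.1991)
z_focus = -x_out/theta_out = -(-16/17)/(-44/221) = -52/11 ≈ -4.7273
Rounded to 4 decimal places: z = -4.7273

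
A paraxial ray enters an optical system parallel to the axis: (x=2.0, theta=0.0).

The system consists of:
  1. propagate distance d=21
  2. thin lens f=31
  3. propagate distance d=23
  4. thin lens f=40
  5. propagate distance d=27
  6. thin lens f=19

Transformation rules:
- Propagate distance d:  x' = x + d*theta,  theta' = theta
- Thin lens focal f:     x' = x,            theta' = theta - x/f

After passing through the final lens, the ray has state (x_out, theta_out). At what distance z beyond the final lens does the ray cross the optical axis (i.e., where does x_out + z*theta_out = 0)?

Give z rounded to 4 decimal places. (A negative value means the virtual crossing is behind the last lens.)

Answer: 289.7500

Derivation:
Initial: x=2.0000 theta=0.0000
After 1 (propagate distance d=21): x=2.0000 theta=0.0000
After 2 (thin lens f=31): x=2.0000 theta=-2/31 (≈-0.0645)
After 3 (propagate distance d=23): x=16/31 (≈0.5161) theta=-2/31 (≈-0.0645)
After 4 (thin lens f=40): x=16/31 (≈0.5161) theta=-12/155 (≈-0.0774)
After 5 (propagate distance d=27): x=-244/155 (≈-1.5742) theta=-12/155 (≈-0.0774)
After 6 (thin lens f=19): x=-244/155 (≈-1.5742) theta=16/2945 (≈0.0054)
z_focus = -x_out/theta_out = -(-244/155)/(16/2945) = 289.7500
Rounded to 4 decimal places: z = 289.7500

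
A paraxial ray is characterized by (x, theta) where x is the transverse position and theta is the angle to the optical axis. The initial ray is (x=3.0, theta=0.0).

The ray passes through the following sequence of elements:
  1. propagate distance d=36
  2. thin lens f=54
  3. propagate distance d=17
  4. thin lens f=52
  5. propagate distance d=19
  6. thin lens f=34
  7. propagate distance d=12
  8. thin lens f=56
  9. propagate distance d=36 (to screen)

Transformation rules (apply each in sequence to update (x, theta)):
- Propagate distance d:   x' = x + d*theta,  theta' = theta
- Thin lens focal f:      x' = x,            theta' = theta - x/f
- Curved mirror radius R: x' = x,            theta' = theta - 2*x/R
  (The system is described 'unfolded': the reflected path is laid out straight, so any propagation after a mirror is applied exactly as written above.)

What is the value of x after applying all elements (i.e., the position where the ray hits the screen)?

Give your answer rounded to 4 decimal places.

Initial: x=3.0000 theta=0.0000
After 1 (propagate distance d=36): x=3.0000 theta=0.0000
After 2 (thin lens f=54): x=3.0000 theta=-1/18 (≈-0.0556)
After 3 (propagate distance d=17): x=37/18 (≈2.0556) theta=-1/18 (≈-0.0556)
After 4 (thin lens f=52): x=37/18 (≈2.0556) theta=-89/936 (≈-0.0951)
After 5 (propagate distance d=19): x=233/936 (≈0.2489) theta=-89/936 (≈-0.0951)
After 6 (thin lens f=34): x=233/936 (≈0.2489) theta=-3259/31824 (≈-0.1024)
After 7 (propagate distance d=12): x=-15593/15912 (≈-0.9800) theta=-3259/31824 (≈-0.1024)
After 8 (thin lens f=56): x=-15593/15912 (≈-0.9800) theta=-75659/891072 (≈-0.0849)
After 9 (propagate distance d=36 (to screen)): x=-899233/222768 (≈-4.0366) theta=-75659/891072 (≈-0.0849)
Rounded to 4 decimal places: x = -4.0366

Answer: -4.0366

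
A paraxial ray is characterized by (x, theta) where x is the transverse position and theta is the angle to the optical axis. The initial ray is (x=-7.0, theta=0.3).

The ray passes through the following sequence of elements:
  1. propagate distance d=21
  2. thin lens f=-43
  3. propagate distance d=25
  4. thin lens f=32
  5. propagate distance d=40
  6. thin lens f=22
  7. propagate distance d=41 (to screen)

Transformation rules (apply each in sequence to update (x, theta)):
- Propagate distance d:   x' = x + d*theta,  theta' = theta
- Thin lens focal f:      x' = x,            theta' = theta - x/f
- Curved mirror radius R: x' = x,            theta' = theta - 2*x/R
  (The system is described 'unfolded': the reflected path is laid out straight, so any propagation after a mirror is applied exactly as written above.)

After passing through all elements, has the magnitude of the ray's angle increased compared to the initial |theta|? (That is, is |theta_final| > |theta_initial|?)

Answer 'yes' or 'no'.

Answer: yes

Derivation:
Initial: x=-7.0000 theta=0.3000
After 1 (propagate distance d=21): x=-0.7000 theta=0.3000
After 2 (thin lens f=-43): x=-0.7000 theta=61/215 (≈0.2837)
After 3 (propagate distance d=25): x=2749/430 (≈6.3930) theta=61/215 (≈0.2837)
After 4 (thin lens f=32): x=2749/430 (≈6.3930) theta=231/2752 (≈0.0839)
After 5 (propagate distance d=40): x=16771/1720 (≈9.7506) theta=231/2752 (≈0.0839)
After 6 (thin lens f=22): x=16771/1720 (≈9.7506) theta=-54379/151360 (≈-0.3593)
After 7 (propagate distance d=41 (to screen)): x=-753691/151360 (≈-4.9795) theta=-54379/151360 (≈-0.3593)
|theta_initial|=0.3000 |theta_final|=54379/151360 (≈0.3593) -> increased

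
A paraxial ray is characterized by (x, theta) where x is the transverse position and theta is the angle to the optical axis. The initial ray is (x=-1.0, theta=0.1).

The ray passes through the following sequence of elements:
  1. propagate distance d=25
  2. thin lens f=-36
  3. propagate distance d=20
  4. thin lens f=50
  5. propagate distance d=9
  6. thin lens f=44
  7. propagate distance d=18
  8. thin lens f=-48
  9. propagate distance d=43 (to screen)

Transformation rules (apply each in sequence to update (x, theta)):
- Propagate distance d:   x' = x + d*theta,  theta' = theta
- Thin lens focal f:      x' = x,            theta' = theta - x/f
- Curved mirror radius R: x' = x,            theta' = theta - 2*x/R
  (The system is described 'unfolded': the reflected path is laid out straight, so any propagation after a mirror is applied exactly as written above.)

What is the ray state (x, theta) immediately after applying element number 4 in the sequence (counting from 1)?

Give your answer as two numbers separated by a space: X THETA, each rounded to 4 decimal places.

Initial: x=-1.0000 theta=0.1000
After 1 (propagate distance d=25): x=1.5000 theta=0.1000
After 2 (thin lens f=-36): x=1.5000 theta=17/120 (≈0.1417)
After 3 (propagate distance d=20): x=13/3 (≈4.3333) theta=17/120 (≈0.1417)
After 4 (thin lens f=50): x=13/3 (≈4.3333) theta=0.0550
Rounded to 4 decimal places: x = 4.3333, theta = 0.0550

Answer: 4.3333 0.0550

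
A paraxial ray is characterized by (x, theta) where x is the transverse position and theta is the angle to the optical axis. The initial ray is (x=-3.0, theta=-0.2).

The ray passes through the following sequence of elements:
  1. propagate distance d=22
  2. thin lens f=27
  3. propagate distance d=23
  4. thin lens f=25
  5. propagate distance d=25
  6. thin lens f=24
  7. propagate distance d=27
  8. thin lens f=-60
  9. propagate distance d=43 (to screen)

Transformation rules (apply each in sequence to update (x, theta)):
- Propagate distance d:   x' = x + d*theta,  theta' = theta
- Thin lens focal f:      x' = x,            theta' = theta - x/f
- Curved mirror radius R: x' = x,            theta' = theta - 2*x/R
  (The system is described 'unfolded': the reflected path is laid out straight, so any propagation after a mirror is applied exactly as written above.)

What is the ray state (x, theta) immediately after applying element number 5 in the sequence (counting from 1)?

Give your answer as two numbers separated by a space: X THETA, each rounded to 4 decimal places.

Answer: 1.8519 0.3019

Derivation:
Initial: x=-3.0000 theta=-0.2000
After 1 (propagate distance d=22): x=-7.4000 theta=-0.2000
After 2 (thin lens f=27): x=-7.4000 theta=2/27 (≈0.0741)
After 3 (propagate distance d=23): x=-769/135 (≈-5.6963) theta=2/27 (≈0.0741)
After 4 (thin lens f=25): x=-769/135 (≈-5.6963) theta=1019/3375 (≈0.3019)
After 5 (propagate distance d=25): x=50/27 (≈1.8519) theta=1019/3375 (≈0.3019)
Rounded to 4 decimal places: x = 1.8519, theta = 0.3019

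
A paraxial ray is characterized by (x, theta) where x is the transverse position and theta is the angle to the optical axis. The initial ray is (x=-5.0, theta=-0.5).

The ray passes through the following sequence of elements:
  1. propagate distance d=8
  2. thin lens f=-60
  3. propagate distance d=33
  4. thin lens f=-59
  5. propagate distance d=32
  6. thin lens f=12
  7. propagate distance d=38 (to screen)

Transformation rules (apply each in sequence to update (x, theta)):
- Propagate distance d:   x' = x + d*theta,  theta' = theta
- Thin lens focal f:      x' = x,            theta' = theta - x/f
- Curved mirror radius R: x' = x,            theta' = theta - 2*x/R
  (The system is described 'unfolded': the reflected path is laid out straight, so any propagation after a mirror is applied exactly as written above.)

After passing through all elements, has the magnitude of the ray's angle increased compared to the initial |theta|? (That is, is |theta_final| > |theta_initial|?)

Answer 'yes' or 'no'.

Initial: x=-5.0000 theta=-0.5000
After 1 (propagate distance d=8): x=-9.0000 theta=-0.5000
After 2 (thin lens f=-60): x=-9.0000 theta=-0.6500
After 3 (propagate distance d=33): x=-30.4500 theta=-0.6500
After 4 (thin lens f=-59): x=-30.4500 theta=-344/295 (≈-1.1661)
After 5 (propagate distance d=32): x=-79963/1180 (≈-67.7653) theta=-344/295 (≈-1.1661)
After 6 (thin lens f=12): x=-79963/1180 (≈-67.7653) theta=63451/14160 (≈4.4810)
After 7 (propagate distance d=38 (to screen)): x=725791/7080 (≈102.5129) theta=63451/14160 (≈4.4810)
|theta_initial|=0.5000 |theta_final|=63451/14160 (≈4.4810) -> increased

Answer: yes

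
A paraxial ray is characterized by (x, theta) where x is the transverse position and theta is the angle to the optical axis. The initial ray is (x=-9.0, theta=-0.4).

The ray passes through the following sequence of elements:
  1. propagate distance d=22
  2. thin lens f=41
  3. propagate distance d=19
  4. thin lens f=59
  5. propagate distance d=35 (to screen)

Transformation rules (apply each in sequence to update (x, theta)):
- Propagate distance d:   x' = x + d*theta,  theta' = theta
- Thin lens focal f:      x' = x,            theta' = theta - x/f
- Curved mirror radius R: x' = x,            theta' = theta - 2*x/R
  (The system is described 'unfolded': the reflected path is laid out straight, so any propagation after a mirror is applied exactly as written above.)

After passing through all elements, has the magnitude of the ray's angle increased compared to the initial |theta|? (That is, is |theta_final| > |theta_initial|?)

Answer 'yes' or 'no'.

Answer: no

Derivation:
Initial: x=-9.0000 theta=-0.4000
After 1 (propagate distance d=22): x=-17.8000 theta=-0.4000
After 2 (thin lens f=41): x=-17.8000 theta=7/205 (≈0.0341)
After 3 (propagate distance d=19): x=-3516/205 (≈-17.1512) theta=7/205 (≈0.0341)
After 4 (thin lens f=59): x=-3516/205 (≈-17.1512) theta=3929/12095 (≈0.3248)
After 5 (propagate distance d=35 (to screen)): x=-69929/12095 (≈-5.7816) theta=3929/12095 (≈0.3248)
|theta_initial|=0.4000 |theta_final|=3929/12095 (≈0.3248) -> not increased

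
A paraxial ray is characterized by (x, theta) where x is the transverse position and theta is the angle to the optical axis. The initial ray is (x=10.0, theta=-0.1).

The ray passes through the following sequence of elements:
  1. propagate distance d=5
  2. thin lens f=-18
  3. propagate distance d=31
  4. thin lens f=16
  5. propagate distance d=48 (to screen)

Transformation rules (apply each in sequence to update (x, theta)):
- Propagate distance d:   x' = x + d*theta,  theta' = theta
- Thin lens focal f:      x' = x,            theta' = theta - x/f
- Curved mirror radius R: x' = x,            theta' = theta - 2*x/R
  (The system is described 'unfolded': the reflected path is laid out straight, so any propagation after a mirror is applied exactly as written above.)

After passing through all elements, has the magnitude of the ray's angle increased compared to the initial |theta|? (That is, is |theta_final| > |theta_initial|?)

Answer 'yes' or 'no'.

Answer: yes

Derivation:
Initial: x=10.0000 theta=-0.1000
After 1 (propagate distance d=5): x=9.5000 theta=-0.1000
After 2 (thin lens f=-18): x=9.5000 theta=77/180 (≈0.4278)
After 3 (propagate distance d=31): x=4097/180 (≈22.7611) theta=77/180 (≈0.4278)
After 4 (thin lens f=16): x=4097/180 (≈22.7611) theta=-191/192 (≈-0.9948)
After 5 (propagate distance d=48 (to screen)): x=-2249/90 (≈-24.9889) theta=-191/192 (≈-0.9948)
|theta_initial|=0.1000 |theta_final|=191/192 (≈0.9948) -> increased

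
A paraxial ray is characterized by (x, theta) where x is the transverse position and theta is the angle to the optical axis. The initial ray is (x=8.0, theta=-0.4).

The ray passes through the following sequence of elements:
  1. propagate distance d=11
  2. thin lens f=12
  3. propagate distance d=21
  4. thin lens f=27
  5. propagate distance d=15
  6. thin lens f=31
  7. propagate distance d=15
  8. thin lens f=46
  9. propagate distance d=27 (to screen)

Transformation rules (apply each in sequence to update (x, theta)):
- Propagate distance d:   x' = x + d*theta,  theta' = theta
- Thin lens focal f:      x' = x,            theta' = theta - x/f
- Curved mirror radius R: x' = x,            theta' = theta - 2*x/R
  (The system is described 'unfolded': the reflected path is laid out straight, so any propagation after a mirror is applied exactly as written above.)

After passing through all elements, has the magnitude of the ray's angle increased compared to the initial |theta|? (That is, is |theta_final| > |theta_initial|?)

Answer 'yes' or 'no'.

Initial: x=8.0000 theta=-0.4000
After 1 (propagate distance d=11): x=3.6000 theta=-0.4000
After 2 (thin lens f=12): x=3.6000 theta=-0.7000
After 3 (propagate distance d=21): x=-11.1000 theta=-0.7000
After 4 (thin lens f=27): x=-11.1000 theta=-13/45 (≈-0.2889)
After 5 (propagate distance d=15): x=-463/30 (≈-15.4333) theta=-13/45 (≈-0.2889)
After 6 (thin lens f=31): x=-463/30 (≈-15.4333) theta=583/2790 (≈0.2090)
After 7 (propagate distance d=15): x=-5719/465 (≈-12.2989) theta=583/2790 (≈0.2090)
After 8 (thin lens f=46): x=-5719/465 (≈-12.2989) theta=493/1035 (≈0.4763)
After 9 (propagate distance d=27 (to screen)): x=1202/2139 (≈0.5619) theta=493/1035 (≈0.4763)
|theta_initial|=0.4000 |theta_final|=493/1035 (≈0.4763) -> increased

Answer: yes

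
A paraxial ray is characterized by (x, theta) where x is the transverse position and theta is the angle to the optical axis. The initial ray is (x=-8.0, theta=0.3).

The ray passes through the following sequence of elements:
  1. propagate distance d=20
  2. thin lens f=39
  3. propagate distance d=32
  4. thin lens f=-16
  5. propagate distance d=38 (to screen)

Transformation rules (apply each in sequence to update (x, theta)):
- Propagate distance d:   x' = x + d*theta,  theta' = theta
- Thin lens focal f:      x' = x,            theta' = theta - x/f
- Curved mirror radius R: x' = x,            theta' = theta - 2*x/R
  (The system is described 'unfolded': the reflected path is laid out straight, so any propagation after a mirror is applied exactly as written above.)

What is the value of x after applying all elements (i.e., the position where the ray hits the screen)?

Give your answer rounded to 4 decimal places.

Initial: x=-8.0000 theta=0.3000
After 1 (propagate distance d=20): x=-2.0000 theta=0.3000
After 2 (thin lens f=39): x=-2.0000 theta=137/390 (≈0.3513)
After 3 (propagate distance d=32): x=1802/195 (≈9.2410) theta=137/390 (≈0.3513)
After 4 (thin lens f=-16): x=1802/195 (≈9.2410) theta=483/520 (≈0.9288)
After 5 (propagate distance d=38 (to screen)): x=34739/780 (≈44.5372) theta=483/520 (≈0.9288)
Rounded to 4 decimal places: x = 44.5372

Answer: 44.5372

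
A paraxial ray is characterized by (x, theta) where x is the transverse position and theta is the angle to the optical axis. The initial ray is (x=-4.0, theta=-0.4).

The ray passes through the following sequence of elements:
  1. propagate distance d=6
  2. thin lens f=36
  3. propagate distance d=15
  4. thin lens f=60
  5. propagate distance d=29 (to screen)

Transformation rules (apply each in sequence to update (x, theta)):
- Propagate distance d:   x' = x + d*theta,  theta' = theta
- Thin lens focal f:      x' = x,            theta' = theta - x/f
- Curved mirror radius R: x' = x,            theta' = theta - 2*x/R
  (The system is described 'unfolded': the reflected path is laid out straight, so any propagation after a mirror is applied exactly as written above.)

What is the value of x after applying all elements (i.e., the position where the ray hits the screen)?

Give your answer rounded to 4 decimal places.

Initial: x=-4.0000 theta=-0.4000
After 1 (propagate distance d=6): x=-6.4000 theta=-0.4000
After 2 (thin lens f=36): x=-6.4000 theta=-2/9 (≈-0.2222)
After 3 (propagate distance d=15): x=-146/15 (≈-9.7333) theta=-2/9 (≈-0.2222)
After 4 (thin lens f=60): x=-146/15 (≈-9.7333) theta=-0.0600
After 5 (propagate distance d=29 (to screen)): x=-1721/150 (≈-11.4733) theta=-0.0600
Rounded to 4 decimal places: x = -11.4733

Answer: -11.4733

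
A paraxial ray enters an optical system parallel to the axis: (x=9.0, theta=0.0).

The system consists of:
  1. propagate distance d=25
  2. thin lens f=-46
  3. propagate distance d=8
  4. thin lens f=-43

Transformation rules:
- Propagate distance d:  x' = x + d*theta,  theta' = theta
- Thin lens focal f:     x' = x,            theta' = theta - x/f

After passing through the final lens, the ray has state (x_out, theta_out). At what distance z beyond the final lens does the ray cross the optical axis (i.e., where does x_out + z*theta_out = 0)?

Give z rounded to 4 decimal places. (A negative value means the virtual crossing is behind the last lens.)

Answer: -23.9381

Derivation:
Initial: x=9.0000 theta=0.0000
After 1 (propagate distance d=25): x=9.0000 theta=0.0000
After 2 (thin lens f=-46): x=9.0000 theta=9/46 (≈0.1957)
After 3 (propagate distance d=8): x=243/23 (≈10.5652) theta=9/46 (≈0.1957)
After 4 (thin lens f=-43): x=243/23 (≈10.5652) theta=873/1978 (≈0.4414)
z_focus = -x_out/theta_out = -(243/23)/(873/1978) = -2322/97 ≈ -23.9381
Rounded to 4 decimal places: z = -23.9381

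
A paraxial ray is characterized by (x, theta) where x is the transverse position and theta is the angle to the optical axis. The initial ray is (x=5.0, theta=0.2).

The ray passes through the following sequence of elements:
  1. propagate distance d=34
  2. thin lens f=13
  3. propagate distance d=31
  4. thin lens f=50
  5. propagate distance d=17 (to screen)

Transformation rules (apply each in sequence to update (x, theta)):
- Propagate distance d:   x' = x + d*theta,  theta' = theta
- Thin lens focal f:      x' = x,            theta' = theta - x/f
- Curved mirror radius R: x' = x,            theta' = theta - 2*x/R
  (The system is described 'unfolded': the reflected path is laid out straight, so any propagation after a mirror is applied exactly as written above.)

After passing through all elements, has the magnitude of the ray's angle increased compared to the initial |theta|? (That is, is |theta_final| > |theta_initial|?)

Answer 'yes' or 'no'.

Initial: x=5.0000 theta=0.2000
After 1 (propagate distance d=34): x=11.8000 theta=0.2000
After 2 (thin lens f=13): x=11.8000 theta=-46/65 (≈-0.7077)
After 3 (propagate distance d=31): x=-659/65 (≈-10.1385) theta=-46/65 (≈-0.7077)
After 4 (thin lens f=50): x=-659/65 (≈-10.1385) theta=-1641/3250 (≈-0.5049)
After 5 (propagate distance d=17 (to screen)): x=-60847/3250 (≈-18.7222) theta=-1641/3250 (≈-0.5049)
|theta_initial|=0.2000 |theta_final|=1641/3250 (≈0.5049) -> increased

Answer: yes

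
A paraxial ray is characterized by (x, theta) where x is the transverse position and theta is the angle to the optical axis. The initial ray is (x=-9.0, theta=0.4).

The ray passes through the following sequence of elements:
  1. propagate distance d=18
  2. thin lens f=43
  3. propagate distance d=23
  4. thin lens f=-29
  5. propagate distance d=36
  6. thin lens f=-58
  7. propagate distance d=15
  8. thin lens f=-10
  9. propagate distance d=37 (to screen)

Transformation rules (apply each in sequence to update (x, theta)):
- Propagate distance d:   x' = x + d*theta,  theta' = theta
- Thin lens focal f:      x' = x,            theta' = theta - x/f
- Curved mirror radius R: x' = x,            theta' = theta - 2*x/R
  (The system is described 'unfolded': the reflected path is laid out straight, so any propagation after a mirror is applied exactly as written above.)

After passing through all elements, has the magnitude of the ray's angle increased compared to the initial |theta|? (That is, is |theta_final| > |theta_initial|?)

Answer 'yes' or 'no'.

Answer: yes

Derivation:
Initial: x=-9.0000 theta=0.4000
After 1 (propagate distance d=18): x=-1.8000 theta=0.4000
After 2 (thin lens f=43): x=-1.8000 theta=19/43 (≈0.4419)
After 3 (propagate distance d=23): x=1798/215 (≈8.3628) theta=19/43 (≈0.4419)
After 4 (thin lens f=-29): x=1798/215 (≈8.3628) theta=157/215 (≈0.7302)
After 5 (propagate distance d=36): x=1490/43 (≈34.6512) theta=157/215 (≈0.7302)
After 6 (thin lens f=-58): x=1490/43 (≈34.6512) theta=8278/6235 (≈1.3277)
After 7 (propagate distance d=15): x=68044/1247 (≈54.5662) theta=8278/6235 (≈1.3277)
After 8 (thin lens f=-10): x=68044/1247 (≈54.5662) theta=8460/1247 (≈6.7843)
After 9 (propagate distance d=37 (to screen)): x=381064/1247 (≈305.5846) theta=8460/1247 (≈6.7843)
|theta_initial|=0.4000 |theta_final|=8460/1247 (≈6.7843) -> increased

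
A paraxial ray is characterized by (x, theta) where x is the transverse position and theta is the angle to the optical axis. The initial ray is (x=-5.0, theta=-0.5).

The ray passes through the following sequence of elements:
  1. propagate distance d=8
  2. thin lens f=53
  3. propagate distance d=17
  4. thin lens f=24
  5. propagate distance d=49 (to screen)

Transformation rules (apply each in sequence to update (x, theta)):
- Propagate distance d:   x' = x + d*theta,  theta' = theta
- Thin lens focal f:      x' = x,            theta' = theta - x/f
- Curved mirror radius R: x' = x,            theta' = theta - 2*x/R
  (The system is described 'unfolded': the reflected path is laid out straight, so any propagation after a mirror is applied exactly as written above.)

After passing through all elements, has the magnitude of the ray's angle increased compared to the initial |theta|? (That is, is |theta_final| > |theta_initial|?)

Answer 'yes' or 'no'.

Answer: no

Derivation:
Initial: x=-5.0000 theta=-0.5000
After 1 (propagate distance d=8): x=-9.0000 theta=-0.5000
After 2 (thin lens f=53): x=-9.0000 theta=-35/106 (≈-0.3302)
After 3 (propagate distance d=17): x=-1549/106 (≈-14.6132) theta=-35/106 (≈-0.3302)
After 4 (thin lens f=24): x=-1549/106 (≈-14.6132) theta=709/2544 (≈0.2787)
After 5 (propagate distance d=49 (to screen)): x=-2435/2544 (≈-0.9572) theta=709/2544 (≈0.2787)
|theta_initial|=0.5000 |theta_final|=709/2544 (≈0.2787) -> not increased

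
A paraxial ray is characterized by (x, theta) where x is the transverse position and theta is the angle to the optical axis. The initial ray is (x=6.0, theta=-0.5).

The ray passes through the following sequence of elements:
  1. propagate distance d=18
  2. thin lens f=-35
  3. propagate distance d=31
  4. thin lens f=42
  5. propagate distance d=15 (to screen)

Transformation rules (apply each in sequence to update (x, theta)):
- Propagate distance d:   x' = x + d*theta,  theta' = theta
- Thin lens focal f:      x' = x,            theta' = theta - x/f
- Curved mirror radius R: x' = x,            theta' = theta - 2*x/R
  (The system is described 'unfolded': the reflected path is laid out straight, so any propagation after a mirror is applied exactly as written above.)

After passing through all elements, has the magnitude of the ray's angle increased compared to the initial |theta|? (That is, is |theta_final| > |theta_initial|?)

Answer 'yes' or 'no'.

Initial: x=6.0000 theta=-0.5000
After 1 (propagate distance d=18): x=-3.0000 theta=-0.5000
After 2 (thin lens f=-35): x=-3.0000 theta=-41/70 (≈-0.5857)
After 3 (propagate distance d=31): x=-1481/70 (≈-21.1571) theta=-41/70 (≈-0.5857)
After 4 (thin lens f=42): x=-1481/70 (≈-21.1571) theta=-241/2940 (≈-0.0820)
After 5 (propagate distance d=15 (to screen)): x=-21939/980 (≈-22.3867) theta=-241/2940 (≈-0.0820)
|theta_initial|=0.5000 |theta_final|=241/2940 (≈0.0820) -> not increased

Answer: no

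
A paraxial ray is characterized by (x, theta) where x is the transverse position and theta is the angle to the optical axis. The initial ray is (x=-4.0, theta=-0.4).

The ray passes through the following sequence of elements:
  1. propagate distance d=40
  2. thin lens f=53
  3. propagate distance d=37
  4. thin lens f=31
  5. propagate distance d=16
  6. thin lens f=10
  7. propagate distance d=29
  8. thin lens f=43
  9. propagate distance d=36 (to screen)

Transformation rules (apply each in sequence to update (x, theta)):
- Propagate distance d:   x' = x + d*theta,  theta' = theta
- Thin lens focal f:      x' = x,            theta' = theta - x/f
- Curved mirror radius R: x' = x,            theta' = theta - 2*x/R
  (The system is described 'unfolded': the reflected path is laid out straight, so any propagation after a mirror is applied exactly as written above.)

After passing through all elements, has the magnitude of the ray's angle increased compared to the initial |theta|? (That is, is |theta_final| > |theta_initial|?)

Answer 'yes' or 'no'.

Answer: yes

Derivation:
Initial: x=-4.0000 theta=-0.4000
After 1 (propagate distance d=40): x=-20.0000 theta=-0.4000
After 2 (thin lens f=53): x=-20.0000 theta=-6/265 (≈-0.0226)
After 3 (propagate distance d=37): x=-5522/265 (≈-20.8377) theta=-6/265 (≈-0.0226)
After 4 (thin lens f=31): x=-5522/265 (≈-20.8377) theta=5336/8215 (≈0.6495)
After 5 (propagate distance d=16): x=-85806/8215 (≈-10.4450) theta=5336/8215 (≈0.6495)
After 6 (thin lens f=10): x=-85806/8215 (≈-10.4450) theta=69583/41075 (≈1.6940)
After 7 (propagate distance d=29): x=1588877/41075 (≈38.6823) theta=69583/41075 (≈1.6940)
After 8 (thin lens f=43): x=1588877/41075 (≈38.6823) theta=1403192/1766225 (≈0.7945)
After 9 (propagate distance d=36 (to screen)): x=118836623/1766225 (≈67.2828) theta=1403192/1766225 (≈0.7945)
|theta_initial|=0.4000 |theta_final|=1403192/1766225 (≈0.7945) -> increased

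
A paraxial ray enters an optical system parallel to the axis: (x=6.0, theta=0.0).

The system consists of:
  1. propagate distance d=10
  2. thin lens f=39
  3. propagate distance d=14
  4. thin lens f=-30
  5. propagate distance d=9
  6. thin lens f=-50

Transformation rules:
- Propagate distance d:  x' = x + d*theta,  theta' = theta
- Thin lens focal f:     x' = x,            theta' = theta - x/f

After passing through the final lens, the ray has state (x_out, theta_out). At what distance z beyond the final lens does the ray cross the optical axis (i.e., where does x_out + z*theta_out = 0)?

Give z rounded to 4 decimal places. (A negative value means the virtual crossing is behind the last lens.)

Initial: x=6.0000 theta=0.0000
After 1 (propagate distance d=10): x=6.0000 theta=0.0000
After 2 (thin lens f=39): x=6.0000 theta=-2/13 (≈-0.1538)
After 3 (propagate distance d=14): x=50/13 (≈3.8462) theta=-2/13 (≈-0.1538)
After 4 (thin lens f=-30): x=50/13 (≈3.8462) theta=-1/39 (≈-0.0256)
After 5 (propagate distance d=9): x=47/13 (≈3.6154) theta=-1/39 (≈-0.0256)
After 6 (thin lens f=-50): x=47/13 (≈3.6154) theta=7/150 (≈0.0467)
z_focus = -x_out/theta_out = -(47/13)/(7/150) = -7050/91 ≈ -77.4725
Rounded to 4 decimal places: z = -77.4725

Answer: -77.4725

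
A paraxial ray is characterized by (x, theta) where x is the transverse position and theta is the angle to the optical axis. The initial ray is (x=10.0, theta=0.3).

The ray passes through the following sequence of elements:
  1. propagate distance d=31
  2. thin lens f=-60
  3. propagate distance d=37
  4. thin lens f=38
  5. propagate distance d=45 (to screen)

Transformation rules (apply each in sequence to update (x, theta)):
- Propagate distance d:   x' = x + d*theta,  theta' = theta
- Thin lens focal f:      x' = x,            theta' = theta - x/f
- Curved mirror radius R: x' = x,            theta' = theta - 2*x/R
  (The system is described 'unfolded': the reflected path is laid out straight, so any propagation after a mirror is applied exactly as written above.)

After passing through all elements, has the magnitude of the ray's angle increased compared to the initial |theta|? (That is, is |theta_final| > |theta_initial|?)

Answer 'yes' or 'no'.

Answer: yes

Derivation:
Initial: x=10.0000 theta=0.3000
After 1 (propagate distance d=31): x=19.3000 theta=0.3000
After 2 (thin lens f=-60): x=19.3000 theta=373/600 (≈0.6217)
After 3 (propagate distance d=37): x=25381/600 (≈42.3017) theta=373/600 (≈0.6217)
After 4 (thin lens f=38): x=25381/600 (≈42.3017) theta=-11207/22800 (≈-0.4915)
After 5 (propagate distance d=45 (to screen)): x=460163/22800 (≈20.1826) theta=-11207/22800 (≈-0.4915)
|theta_initial|=0.3000 |theta_final|=11207/22800 (≈0.4915) -> increased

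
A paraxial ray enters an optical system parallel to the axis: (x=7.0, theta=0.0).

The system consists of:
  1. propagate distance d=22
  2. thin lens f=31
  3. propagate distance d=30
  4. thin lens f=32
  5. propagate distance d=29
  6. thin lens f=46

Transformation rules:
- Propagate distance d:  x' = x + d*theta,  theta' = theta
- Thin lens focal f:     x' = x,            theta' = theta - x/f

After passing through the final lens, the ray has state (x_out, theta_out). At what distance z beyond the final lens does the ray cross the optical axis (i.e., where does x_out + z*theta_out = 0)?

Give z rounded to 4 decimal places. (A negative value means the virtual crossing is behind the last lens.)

Answer: -71.7538

Derivation:
Initial: x=7.0000 theta=0.0000
After 1 (propagate distance d=22): x=7.0000 theta=0.0000
After 2 (thin lens f=31): x=7.0000 theta=-7/31 (≈-0.2258)
After 3 (propagate distance d=30): x=7/31 (≈0.2258) theta=-7/31 (≈-0.2258)
After 4 (thin lens f=32): x=7/31 (≈0.2258) theta=-231/992 (≈-0.2329)
After 5 (propagate distance d=29): x=-6475/992 (≈-6.5272) theta=-231/992 (≈-0.2329)
After 6 (thin lens f=46): x=-6475/992 (≈-6.5272) theta=-4151/45632 (≈-0.0910)
z_focus = -x_out/theta_out = -(-6475/992)/(-4151/45632) = -42550/593 ≈ -71.7538
Rounded to 4 decimal places: z = -71.7538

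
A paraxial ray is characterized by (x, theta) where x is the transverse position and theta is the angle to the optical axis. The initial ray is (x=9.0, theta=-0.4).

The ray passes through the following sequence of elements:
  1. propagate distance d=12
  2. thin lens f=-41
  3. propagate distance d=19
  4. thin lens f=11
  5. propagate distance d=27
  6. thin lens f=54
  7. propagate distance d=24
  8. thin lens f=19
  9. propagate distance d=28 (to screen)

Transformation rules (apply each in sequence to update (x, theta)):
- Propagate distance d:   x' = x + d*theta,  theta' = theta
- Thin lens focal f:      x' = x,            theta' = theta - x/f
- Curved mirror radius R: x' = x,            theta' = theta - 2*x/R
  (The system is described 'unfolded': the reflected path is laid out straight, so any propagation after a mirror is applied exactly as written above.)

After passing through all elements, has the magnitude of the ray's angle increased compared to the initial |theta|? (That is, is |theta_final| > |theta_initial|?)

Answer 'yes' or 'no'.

Answer: no

Derivation:
Initial: x=9.0000 theta=-0.4000
After 1 (propagate distance d=12): x=4.2000 theta=-0.4000
After 2 (thin lens f=-41): x=4.2000 theta=-61/205 (≈-0.2976)
After 3 (propagate distance d=19): x=-298/205 (≈-1.4537) theta=-61/205 (≈-0.2976)
After 4 (thin lens f=11): x=-298/205 (≈-1.4537) theta=-373/2255 (≈-0.1654)
After 5 (propagate distance d=27): x=-13349/2255 (≈-5.9197) theta=-373/2255 (≈-0.1654)
After 6 (thin lens f=54): x=-13349/2255 (≈-5.9197) theta=-6793/121770 (≈-0.0558)
After 7 (propagate distance d=24): x=-3593/495 (≈-7.2586) theta=-6793/121770 (≈-0.0558)
After 8 (thin lens f=19): x=-3593/495 (≈-7.2586) theta=754811/2313630 (≈0.3262)
After 9 (propagate distance d=28 (to screen)): x=2170513/1156815 (≈1.8763) theta=754811/2313630 (≈0.3262)
|theta_initial|=0.4000 |theta_final|=754811/2313630 (≈0.3262) -> not increased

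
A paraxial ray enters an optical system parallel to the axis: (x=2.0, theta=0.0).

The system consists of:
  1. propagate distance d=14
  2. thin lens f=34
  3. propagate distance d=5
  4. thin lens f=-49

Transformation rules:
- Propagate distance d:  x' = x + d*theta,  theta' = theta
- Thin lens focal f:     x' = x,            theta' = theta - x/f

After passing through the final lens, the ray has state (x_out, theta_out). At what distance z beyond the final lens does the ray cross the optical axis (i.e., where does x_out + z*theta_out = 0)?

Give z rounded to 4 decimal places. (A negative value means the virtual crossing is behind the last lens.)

Answer: 71.0500

Derivation:
Initial: x=2.0000 theta=0.0000
After 1 (propagate distance d=14): x=2.0000 theta=0.0000
After 2 (thin lens f=34): x=2.0000 theta=-1/17 (≈-0.0588)
After 3 (propagate distance d=5): x=29/17 (≈1.7059) theta=-1/17 (≈-0.0588)
After 4 (thin lens f=-49): x=29/17 (≈1.7059) theta=-20/833 (≈-0.0240)
z_focus = -x_out/theta_out = -(29/17)/(-20/833) = 71.0500
Rounded to 4 decimal places: z = 71.0500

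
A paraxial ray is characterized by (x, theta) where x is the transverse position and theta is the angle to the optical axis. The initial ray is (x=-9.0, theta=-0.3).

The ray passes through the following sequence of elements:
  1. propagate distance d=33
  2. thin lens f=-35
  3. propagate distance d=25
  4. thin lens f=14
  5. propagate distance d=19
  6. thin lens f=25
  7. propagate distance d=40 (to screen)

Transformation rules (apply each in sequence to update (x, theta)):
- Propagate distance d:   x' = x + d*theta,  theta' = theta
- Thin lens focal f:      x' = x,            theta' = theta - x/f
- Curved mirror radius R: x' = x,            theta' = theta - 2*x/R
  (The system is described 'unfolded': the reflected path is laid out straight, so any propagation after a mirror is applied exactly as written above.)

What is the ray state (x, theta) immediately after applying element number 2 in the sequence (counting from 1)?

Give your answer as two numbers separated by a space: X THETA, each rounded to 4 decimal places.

Initial: x=-9.0000 theta=-0.3000
After 1 (propagate distance d=33): x=-18.9000 theta=-0.3000
After 2 (thin lens f=-35): x=-18.9000 theta=-0.8400
Rounded to 4 decimal places: x = -18.9000, theta = -0.8400

Answer: -18.9000 -0.8400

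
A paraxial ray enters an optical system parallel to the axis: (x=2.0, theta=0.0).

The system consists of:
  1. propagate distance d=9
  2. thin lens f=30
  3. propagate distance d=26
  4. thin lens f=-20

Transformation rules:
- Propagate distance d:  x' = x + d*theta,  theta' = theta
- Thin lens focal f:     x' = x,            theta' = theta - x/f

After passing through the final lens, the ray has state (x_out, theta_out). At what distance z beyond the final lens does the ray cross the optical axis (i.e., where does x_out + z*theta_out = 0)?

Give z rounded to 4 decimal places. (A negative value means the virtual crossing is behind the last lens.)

Answer: 5.0000

Derivation:
Initial: x=2.0000 theta=0.0000
After 1 (propagate distance d=9): x=2.0000 theta=0.0000
After 2 (thin lens f=30): x=2.0000 theta=-1/15 (≈-0.0667)
After 3 (propagate distance d=26): x=4/15 (≈0.2667) theta=-1/15 (≈-0.0667)
After 4 (thin lens f=-20): x=4/15 (≈0.2667) theta=-4/75 (≈-0.0533)
z_focus = -x_out/theta_out = -(4/15)/(-4/75) = 5.0000
Rounded to 4 decimal places: z = 5.0000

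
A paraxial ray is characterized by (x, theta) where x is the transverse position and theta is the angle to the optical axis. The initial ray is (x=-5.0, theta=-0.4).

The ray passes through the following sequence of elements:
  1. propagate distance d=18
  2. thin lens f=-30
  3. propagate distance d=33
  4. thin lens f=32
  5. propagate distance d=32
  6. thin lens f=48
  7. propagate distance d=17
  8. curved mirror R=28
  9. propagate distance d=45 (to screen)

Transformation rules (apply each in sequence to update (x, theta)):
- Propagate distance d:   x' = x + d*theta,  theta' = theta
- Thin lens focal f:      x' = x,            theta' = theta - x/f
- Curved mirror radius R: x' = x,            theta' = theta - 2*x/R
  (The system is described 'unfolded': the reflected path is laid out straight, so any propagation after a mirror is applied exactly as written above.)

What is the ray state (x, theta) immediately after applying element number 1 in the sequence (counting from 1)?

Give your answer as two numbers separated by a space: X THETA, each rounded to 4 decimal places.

Initial: x=-5.0000 theta=-0.4000
After 1 (propagate distance d=18): x=-12.2000 theta=-0.4000
Rounded to 4 decimal places: x = -12.2000, theta = -0.4000

Answer: -12.2000 -0.4000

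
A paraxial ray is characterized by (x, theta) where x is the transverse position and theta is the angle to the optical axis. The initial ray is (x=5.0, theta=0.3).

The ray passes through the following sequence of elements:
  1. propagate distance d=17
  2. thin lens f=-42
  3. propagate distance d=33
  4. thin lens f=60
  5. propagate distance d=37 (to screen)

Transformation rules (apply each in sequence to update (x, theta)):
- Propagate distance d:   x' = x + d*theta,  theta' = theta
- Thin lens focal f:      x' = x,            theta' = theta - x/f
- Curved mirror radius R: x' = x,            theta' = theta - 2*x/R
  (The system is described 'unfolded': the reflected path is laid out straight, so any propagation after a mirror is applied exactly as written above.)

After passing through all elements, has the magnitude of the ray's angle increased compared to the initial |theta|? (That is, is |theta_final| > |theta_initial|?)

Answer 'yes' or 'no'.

Answer: no

Derivation:
Initial: x=5.0000 theta=0.3000
After 1 (propagate distance d=17): x=10.1000 theta=0.3000
After 2 (thin lens f=-42): x=10.1000 theta=227/420 (≈0.5405)
After 3 (propagate distance d=33): x=3911/140 (≈27.9357) theta=227/420 (≈0.5405)
After 4 (thin lens f=60): x=3911/140 (≈27.9357) theta=629/8400 (≈0.0749)
After 5 (propagate distance d=37 (to screen)): x=257933/8400 (≈30.7063) theta=629/8400 (≈0.0749)
|theta_initial|=0.3000 |theta_final|=629/8400 (≈0.0749) -> not increased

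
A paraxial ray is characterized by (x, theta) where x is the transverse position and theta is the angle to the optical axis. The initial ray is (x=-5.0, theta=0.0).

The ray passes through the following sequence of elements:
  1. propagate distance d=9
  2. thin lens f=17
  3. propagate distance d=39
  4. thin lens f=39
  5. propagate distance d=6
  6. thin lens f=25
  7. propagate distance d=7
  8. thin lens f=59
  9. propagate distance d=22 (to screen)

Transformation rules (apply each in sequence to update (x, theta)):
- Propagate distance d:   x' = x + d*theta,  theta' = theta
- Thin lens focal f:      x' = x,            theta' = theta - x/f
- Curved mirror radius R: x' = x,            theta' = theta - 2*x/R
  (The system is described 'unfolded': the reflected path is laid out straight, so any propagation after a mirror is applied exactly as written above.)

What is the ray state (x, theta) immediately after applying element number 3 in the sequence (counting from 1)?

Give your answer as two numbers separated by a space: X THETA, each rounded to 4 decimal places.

Initial: x=-5.0000 theta=0.0000
After 1 (propagate distance d=9): x=-5.0000 theta=0.0000
After 2 (thin lens f=17): x=-5.0000 theta=5/17 (≈0.2941)
After 3 (propagate distance d=39): x=110/17 (≈6.4706) theta=5/17 (≈0.2941)
Rounded to 4 decimal places: x = 6.4706, theta = 0.2941

Answer: 6.4706 0.2941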